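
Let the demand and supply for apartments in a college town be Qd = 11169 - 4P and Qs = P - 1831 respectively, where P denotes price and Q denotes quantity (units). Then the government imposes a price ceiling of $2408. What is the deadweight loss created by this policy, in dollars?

23040

Setting quantity demanded equal to quantity supplied, 11169 - 4P = P - 1831, gives P* = 2600 and Q* = 769.
Since 2408 < 2600, the ceiling is binding.
At P = 2408: Qd = 11169 - 4·2408 = 1537 and Qs = 2408 - 1831 = 577.
Quantity traded falls to 577. At Q = 577 the demand price is (11169 - 577)/4 = 2648 and the supply price is 1831 + 577 = 2408.
Deadweight loss = ½ · (2648 - 2408) · (769 - 577) = ½ · 240 · 192 = 23040.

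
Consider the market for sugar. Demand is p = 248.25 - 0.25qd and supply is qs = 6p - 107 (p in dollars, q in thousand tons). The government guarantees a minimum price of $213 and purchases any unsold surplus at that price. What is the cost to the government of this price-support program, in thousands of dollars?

219390

Rearranging demand gives qd = 993 - 4p. Equilibrium: 993 - 4p = 6p - 107, so 1100 = 10p and p* = 110, q* = 553.
Since 213 > 110, the floor is binding.
At p = 213: qd = 993 - 4·213 = 141 and qs = 6·213 - 107 = 1171.
Surplus = qs - qd = 1030.
Government expenditure = surplus × support price = 1030 × 213 = 219390.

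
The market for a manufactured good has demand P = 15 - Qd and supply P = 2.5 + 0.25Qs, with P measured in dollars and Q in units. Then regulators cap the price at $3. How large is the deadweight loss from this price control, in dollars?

Rearranging demand gives Qd = 15 - P; rearranging supply gives Qs = 4P - 10. Without the control the market clears where 15 - P = 4P - 10, i.e. P* = 5 and Q* = 10.
Since 3 < 5, the ceiling is binding.
At P = 3: Qd = 15 - 3 = 12 and Qs = 4·3 - 10 = 2.
Quantity traded falls to 2. At Q = 2 the demand price is 15 - 2 = 13 and the supply price is (10 + 2)/4 = 3.
Deadweight loss = ½ · (13 - 3) · (10 - 2) = ½ · 10 · 8 = 40.

40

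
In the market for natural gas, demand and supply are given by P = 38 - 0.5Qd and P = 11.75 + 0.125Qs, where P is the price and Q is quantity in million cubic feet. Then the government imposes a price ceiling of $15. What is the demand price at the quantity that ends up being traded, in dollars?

Rearranging demand gives Qd = 76 - 2P; rearranging supply gives Qs = 8P - 94. Without the control the market clears where 76 - 2P = 8P - 94, i.e. P* = 17 and Q* = 42.
Because the ceiling (15) lies below the market-clearing price, it is binding.
At P = 15: Qd = 76 - 2·15 = 46 and Qs = 8·15 - 94 = 26.
Only 26 units reach the market. On the demand curve, the marginal buyer's willingness to pay at Q = 26 is (76 - 26)/2 = 25.

25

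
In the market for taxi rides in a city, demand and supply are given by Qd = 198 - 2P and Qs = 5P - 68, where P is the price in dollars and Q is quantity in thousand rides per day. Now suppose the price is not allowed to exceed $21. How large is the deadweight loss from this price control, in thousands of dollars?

2528.75

Without the control the market clears where 198 - 2P = 5P - 68, i.e. P* = 38 and Q* = 122.
The ceiling of 21 is below the equilibrium price 38, so it binds.
At P = 21: Qd = 198 - 2·21 = 156 and Qs = 5·21 - 68 = 37.
Quantity traded falls to 37. At Q = 37 the demand price is (198 - 37)/2 = 80.5 and the supply price is (68 + 37)/5 = 21.
Deadweight loss = ½ · (80.5 - 21) · (122 - 37) = ½ · 59.5 · 85 = 2528.75.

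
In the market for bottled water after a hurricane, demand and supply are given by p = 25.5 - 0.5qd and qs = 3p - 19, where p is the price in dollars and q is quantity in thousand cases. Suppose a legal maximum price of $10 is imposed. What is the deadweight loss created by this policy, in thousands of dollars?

Rearranging demand gives qd = 51 - 2p. Setting quantity demanded equal to quantity supplied, 51 - 2p = 3p - 19, gives p* = 14 and q* = 23.
Since 10 < 14, the ceiling is binding.
At p = 10: qd = 51 - 2·10 = 31 and qs = 3·10 - 19 = 11.
Quantity traded falls to 11. At q = 11 the demand price is (51 - 11)/2 = 20 and the supply price is (19 + 11)/3 = 10.
Deadweight loss = ½ · (20 - 10) · (23 - 11) = ½ · 10 · 12 = 60.

60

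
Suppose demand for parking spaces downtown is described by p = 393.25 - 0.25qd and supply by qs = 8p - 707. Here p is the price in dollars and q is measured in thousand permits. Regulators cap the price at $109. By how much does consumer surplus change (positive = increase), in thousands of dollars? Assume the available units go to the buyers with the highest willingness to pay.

Rearranging demand gives qd = 1573 - 4p. Setting quantity demanded equal to quantity supplied, 1573 - 4p = 8p - 707, gives p* = 190 and q* = 813.
Since 109 < 190, the ceiling is binding.
At p = 109: qd = 1573 - 4·109 = 1137 and qs = 8·109 - 707 = 165.
Consumer surplus without the control is ½ · (393.25 - 190) · 813 = 82621.125.
With the ceiling, 165 units are sold at 109 (assume they go to the highest-value buyers). The demand price at q = 165 is 352, so CS = ½ · [(393.25 - 109) + (352 - 109)] · 165 = 43498.125.
Change in consumer surplus = 43498.125 - 82621.125 = -39123.

-39123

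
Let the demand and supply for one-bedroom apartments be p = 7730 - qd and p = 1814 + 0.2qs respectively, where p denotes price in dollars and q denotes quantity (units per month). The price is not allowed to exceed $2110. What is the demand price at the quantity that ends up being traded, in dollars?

Rearranging demand gives qd = 7730 - p; rearranging supply gives qs = 5p - 9070. Equilibrium: 7730 - p = 5p - 9070, so 16800 = 6p and p* = 2800, q* = 4930.
Since 2110 < 2800, the ceiling is binding.
At p = 2110: qd = 7730 - 2110 = 5620 and qs = 5·2110 - 9070 = 1480.
Only 1480 units reach the market. On the demand curve, the marginal buyer's willingness to pay at q = 1480 is (7730 - 1480) = 6250.

6250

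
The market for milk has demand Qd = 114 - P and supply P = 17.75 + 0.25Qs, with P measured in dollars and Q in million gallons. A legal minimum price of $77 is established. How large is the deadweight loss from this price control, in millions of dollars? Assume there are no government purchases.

1000

Rearranging supply gives Qs = 4P - 71. Setting quantity demanded equal to quantity supplied, 114 - P = 4P - 71, gives P* = 37 and Q* = 77.
The floor of 77 is above the equilibrium price 37, so it binds.
At P = 77: Qd = 114 - 77 = 37 and Qs = 4·77 - 71 = 237.
Quantity traded falls to 37. At Q = 37 the demand price is 114 - 37 = 77 and the supply price is (71 + 37)/4 = 27.
Deadweight loss = ½ · (77 - 27) · (77 - 37) = ½ · 50 · 40 = 1000.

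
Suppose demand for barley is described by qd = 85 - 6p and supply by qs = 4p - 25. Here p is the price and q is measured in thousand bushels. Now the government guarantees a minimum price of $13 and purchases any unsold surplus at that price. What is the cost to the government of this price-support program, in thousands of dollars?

260

Equilibrium: 85 - 6p = 4p - 25, so 110 = 10p and p* = 11, q* = 19.
Because the floor (13) lies above the market-clearing price, it is binding.
At p = 13: qd = 85 - 6·13 = 7 and qs = 4·13 - 25 = 27.
Surplus = qs - qd = 20.
Government expenditure = surplus × support price = 20 × 13 = 260.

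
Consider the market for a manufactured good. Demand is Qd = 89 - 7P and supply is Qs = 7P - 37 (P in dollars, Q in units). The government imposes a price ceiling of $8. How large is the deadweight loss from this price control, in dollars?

Without the control the market clears where 89 - 7P = 7P - 37, i.e. P* = 9 and Q* = 26.
Since 8 < 9, the ceiling is binding.
At P = 8: Qd = 89 - 7·8 = 33 and Qs = 7·8 - 37 = 19.
Quantity traded falls to 19. At Q = 19 the demand price is (89 - 19)/7 = 10 and the supply price is (37 + 19)/7 = 8.
Deadweight loss = ½ · (10 - 8) · (26 - 19) = ½ · 2 · 7 = 7.

7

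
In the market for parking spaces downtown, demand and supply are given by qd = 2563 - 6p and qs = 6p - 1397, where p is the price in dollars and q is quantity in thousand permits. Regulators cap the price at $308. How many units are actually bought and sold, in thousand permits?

Equilibrium: 2563 - 6p = 6p - 1397, so 3960 = 12p and p* = 330, q* = 583.
Because the ceiling (308) lies below the market-clearing price, it is binding.
At p = 308: qd = 2563 - 6·308 = 715 and qs = 6·308 - 1397 = 451.
The quantity actually transacted is the short side, supply: 451.

451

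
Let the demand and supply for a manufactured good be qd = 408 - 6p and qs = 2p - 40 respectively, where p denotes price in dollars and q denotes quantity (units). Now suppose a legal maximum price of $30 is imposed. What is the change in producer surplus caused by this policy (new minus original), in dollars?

In a free market, 408 - 6p = 2p - 40 gives the equilibrium p* = 56, q* = 72.
The ceiling of 30 is below the equilibrium price 56, so it binds.
At p = 30: qd = 408 - 6·30 = 228 and qs = 2·30 - 40 = 20.
Producer surplus without the control is ½ · (56 - 20) · 72 = 1296.
With the ceiling, producers sell 20 units at 30, so PS = ½ · (30 - 20) · 20 = 100.
Change in producer surplus = 100 - 1296 = -1196.

-1196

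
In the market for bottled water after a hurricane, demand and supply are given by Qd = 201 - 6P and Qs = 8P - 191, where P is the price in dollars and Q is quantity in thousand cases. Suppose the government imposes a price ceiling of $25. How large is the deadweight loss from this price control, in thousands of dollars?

In a free market, 201 - 6P = 8P - 191 gives the equilibrium P* = 28, Q* = 33.
The ceiling of 25 is below the equilibrium price 28, so it binds.
At P = 25: Qd = 201 - 6·25 = 51 and Qs = 8·25 - 191 = 9.
Quantity traded falls to 9. At Q = 9 the demand price is (201 - 9)/6 = 32 and the supply price is (191 + 9)/8 = 25.
Deadweight loss = ½ · (32 - 25) · (33 - 9) = ½ · 7 · 24 = 84.

84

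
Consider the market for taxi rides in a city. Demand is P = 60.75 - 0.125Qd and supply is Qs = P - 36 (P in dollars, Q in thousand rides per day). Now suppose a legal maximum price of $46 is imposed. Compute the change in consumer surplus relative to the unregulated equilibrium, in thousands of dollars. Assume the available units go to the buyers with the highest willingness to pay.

Rearranging demand gives Qd = 486 - 8P. Equilibrium: 486 - 8P = P - 36, so 522 = 9P and P* = 58, Q* = 22.
Because the ceiling (46) lies below the market-clearing price, it is binding.
At P = 46: Qd = 486 - 8·46 = 118 and Qs = 46 - 36 = 10.
Consumer surplus without the control is ½ · (60.75 - 58) · 22 = 30.25.
With the ceiling, 10 units are sold at 46 (assume they go to the highest-value buyers). The demand price at Q = 10 is 59.5, so CS = ½ · [(60.75 - 46) + (59.5 - 46)] · 10 = 141.25.
Change in consumer surplus = 141.25 - 30.25 = 111.

111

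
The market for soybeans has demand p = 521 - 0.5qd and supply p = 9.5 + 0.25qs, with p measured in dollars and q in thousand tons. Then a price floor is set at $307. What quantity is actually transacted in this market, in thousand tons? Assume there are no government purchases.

Rearranging demand gives qd = 1042 - 2p; rearranging supply gives qs = 4p - 38. Setting quantity demanded equal to quantity supplied, 1042 - 2p = 4p - 38, gives p* = 180 and q* = 682.
Since 307 > 180, the floor is binding.
At p = 307: qd = 1042 - 2·307 = 428 and qs = 4·307 - 38 = 1190.
The quantity actually transacted is the short side, demand: 428.

428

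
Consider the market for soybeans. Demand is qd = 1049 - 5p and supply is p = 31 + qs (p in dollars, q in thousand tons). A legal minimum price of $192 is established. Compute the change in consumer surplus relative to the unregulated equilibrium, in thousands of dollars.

-1428

Rearranging supply gives qs = p - 31. Setting quantity demanded equal to quantity supplied, 1049 - 5p = p - 31, gives p* = 180 and q* = 149.
Since 192 > 180, the floor is binding.
At p = 192: qd = 1049 - 5·192 = 89 and qs = 192 - 31 = 161.
Consumer surplus without the control is ½ · (209.8 - 180) · 149 = 2220.1.
With the floor, consumers buy 89 units at 192, so CS = ½ · (209.8 - 192) · 89 = 792.1.
Change in consumer surplus = 792.1 - 2220.1 = -1428.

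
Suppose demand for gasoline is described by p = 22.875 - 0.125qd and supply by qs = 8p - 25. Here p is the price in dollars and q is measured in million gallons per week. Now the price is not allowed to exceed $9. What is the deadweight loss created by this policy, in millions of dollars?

Rearranging demand gives qd = 183 - 8p. Without the control the market clears where 183 - 8p = 8p - 25, i.e. p* = 13 and q* = 79.
The ceiling of 9 is below the equilibrium price 13, so it binds.
At p = 9: qd = 183 - 8·9 = 111 and qs = 8·9 - 25 = 47.
Quantity traded falls to 47. At q = 47 the demand price is (183 - 47)/8 = 17 and the supply price is (25 + 47)/8 = 9.
Deadweight loss = ½ · (17 - 9) · (79 - 47) = ½ · 8 · 32 = 128.

128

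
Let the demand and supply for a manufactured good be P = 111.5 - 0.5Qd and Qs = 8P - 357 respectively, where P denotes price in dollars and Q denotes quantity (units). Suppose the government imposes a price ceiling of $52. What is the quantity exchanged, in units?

Rearranging demand gives Qd = 223 - 2P. Without the control the market clears where 223 - 2P = 8P - 357, i.e. P* = 58 and Q* = 107.
Since 52 < 58, the ceiling is binding.
At P = 52: Qd = 223 - 2·52 = 119 and Qs = 8·52 - 357 = 59.
The quantity actually transacted is the short side, supply: 59.

59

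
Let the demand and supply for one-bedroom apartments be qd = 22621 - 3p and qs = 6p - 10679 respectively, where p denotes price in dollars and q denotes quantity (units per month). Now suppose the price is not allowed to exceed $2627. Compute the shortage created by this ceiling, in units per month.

9657

Equilibrium: 22621 - 3p = 6p - 10679, so 33300 = 9p and p* = 3700, q* = 11521.
The ceiling of 2627 is below the equilibrium price 3700, so it binds.
At p = 2627: qd = 22621 - 3·2627 = 14740 and qs = 6·2627 - 10679 = 5083.
Shortage = qd - qs = 14740 - 5083 = 9657.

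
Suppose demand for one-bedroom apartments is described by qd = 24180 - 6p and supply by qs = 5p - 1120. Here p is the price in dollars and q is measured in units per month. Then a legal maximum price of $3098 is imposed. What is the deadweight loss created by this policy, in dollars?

0

Setting quantity demanded equal to quantity supplied, 24180 - 6p = 5p - 1120, gives p* = 2300 and q* = 10380.
Since 3098 is above p* = 2300, the ceiling does not bind and the free-market outcome prevails.
Since the control does not bind, no trades are prevented and deadweight loss is zero.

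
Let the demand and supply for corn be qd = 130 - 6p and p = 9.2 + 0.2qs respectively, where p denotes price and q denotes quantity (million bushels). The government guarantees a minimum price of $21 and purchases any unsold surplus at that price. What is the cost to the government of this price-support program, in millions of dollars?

1155

Rearranging supply gives qs = 5p - 46. Setting quantity demanded equal to quantity supplied, 130 - 6p = 5p - 46, gives p* = 16 and q* = 34.
Since 21 > 16, the floor is binding.
At p = 21: qd = 130 - 6·21 = 4 and qs = 5·21 - 46 = 59.
Surplus = qs - qd = 55.
Government expenditure = surplus × support price = 55 × 21 = 1155.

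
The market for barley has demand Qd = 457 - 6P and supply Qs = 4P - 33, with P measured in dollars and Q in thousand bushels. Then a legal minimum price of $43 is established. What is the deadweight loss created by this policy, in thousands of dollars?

Without the control the market clears where 457 - 6P = 4P - 33, i.e. P* = 49 and Q* = 163.
Since 43 is below P* = 49, the floor does not bind and the free-market outcome prevails.
Since the control does not bind, no trades are prevented and deadweight loss is zero.

0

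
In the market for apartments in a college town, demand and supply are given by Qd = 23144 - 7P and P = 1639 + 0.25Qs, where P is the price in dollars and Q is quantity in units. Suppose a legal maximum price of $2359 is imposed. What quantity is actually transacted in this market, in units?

2880

Rearranging supply gives Qs = 4P - 6556. Setting quantity demanded equal to quantity supplied, 23144 - 7P = 4P - 6556, gives P* = 2700 and Q* = 4244.
Since 2359 < 2700, the ceiling is binding.
At P = 2359: Qd = 23144 - 7·2359 = 6631 and Qs = 4·2359 - 6556 = 2880.
The quantity actually transacted is the short side, supply: 2880.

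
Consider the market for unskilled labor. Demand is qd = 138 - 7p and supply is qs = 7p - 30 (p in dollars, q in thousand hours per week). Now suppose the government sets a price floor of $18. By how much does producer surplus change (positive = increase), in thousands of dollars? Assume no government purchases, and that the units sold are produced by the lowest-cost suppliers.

-54

Without the control the market clears where 138 - 7p = 7p - 30, i.e. p* = 12 and q* = 54.
Because the floor (18) lies above the market-clearing price, it is binding.
At p = 18: qd = 138 - 7·18 = 12 and qs = 7·18 - 30 = 96.
Producer surplus without the control is ½ · (12 - 30/7) · 54 = 1458/7.
With the floor, 12 units are sold at 18. The supply price at q = 12 is 6, so PS = ½ · [(18 - 30/7) + (18 - 6)] · 12 = 1080/7.
Change in producer surplus = 1080/7 - 1458/7 = -54.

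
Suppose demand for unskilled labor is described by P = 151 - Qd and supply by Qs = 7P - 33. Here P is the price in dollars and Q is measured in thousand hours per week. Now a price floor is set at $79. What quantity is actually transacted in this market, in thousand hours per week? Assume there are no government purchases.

72

Rearranging demand gives Qd = 151 - P. Equilibrium: 151 - P = 7P - 33, so 184 = 8P and P* = 23, Q* = 128.
Since 79 > 23, the floor is binding.
At P = 79: Qd = 151 - 79 = 72 and Qs = 7·79 - 33 = 520.
The quantity actually transacted is the short side, demand: 72.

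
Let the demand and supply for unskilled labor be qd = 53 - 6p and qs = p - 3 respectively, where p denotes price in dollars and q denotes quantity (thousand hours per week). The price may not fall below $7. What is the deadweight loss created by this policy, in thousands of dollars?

In a free market, 53 - 6p = p - 3 gives the equilibrium p* = 8, q* = 5.
The floor of 7 is below the equilibrium price 8, so it is not binding; the market clears at p* = 8, q* = 5.
Since the control does not bind, no trades are prevented and deadweight loss is zero.

0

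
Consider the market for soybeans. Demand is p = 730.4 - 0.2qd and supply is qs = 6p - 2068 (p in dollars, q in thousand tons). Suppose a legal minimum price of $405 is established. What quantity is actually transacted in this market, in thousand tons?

1052

Rearranging demand gives qd = 3652 - 5p. Setting quantity demanded equal to quantity supplied, 3652 - 5p = 6p - 2068, gives p* = 520 and q* = 1052.
The floor of 405 is below the equilibrium price 520, so it is not binding; the market clears at p* = 520, q* = 1052.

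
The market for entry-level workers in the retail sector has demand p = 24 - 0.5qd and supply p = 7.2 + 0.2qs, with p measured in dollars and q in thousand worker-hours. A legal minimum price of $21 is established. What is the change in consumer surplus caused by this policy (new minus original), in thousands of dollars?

Rearranging demand gives qd = 48 - 2p; rearranging supply gives qs = 5p - 36. Without the control the market clears where 48 - 2p = 5p - 36, i.e. p* = 12 and q* = 24.
Because the floor (21) lies above the market-clearing price, it is binding.
At p = 21: qd = 48 - 2·21 = 6 and qs = 5·21 - 36 = 69.
Consumer surplus without the control is ½ · (24 - 12) · 24 = 144.
With the floor, consumers buy 6 units at 21, so CS = ½ · (24 - 21) · 6 = 9.
Change in consumer surplus = 9 - 144 = -135.

-135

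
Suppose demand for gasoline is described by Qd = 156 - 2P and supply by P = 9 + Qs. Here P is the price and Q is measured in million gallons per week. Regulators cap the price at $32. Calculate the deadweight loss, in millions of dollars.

Rearranging supply gives Qs = P - 9. Without the control the market clears where 156 - 2P = P - 9, i.e. P* = 55 and Q* = 46.
The ceiling of 32 is below the equilibrium price 55, so it binds.
At P = 32: Qd = 156 - 2·32 = 92 and Qs = 32 - 9 = 23.
Quantity traded falls to 23. At Q = 23 the demand price is (156 - 23)/2 = 66.5 and the supply price is 9 + 23 = 32.
Deadweight loss = ½ · (66.5 - 32) · (46 - 23) = ½ · 34.5 · 23 = 396.75.

396.75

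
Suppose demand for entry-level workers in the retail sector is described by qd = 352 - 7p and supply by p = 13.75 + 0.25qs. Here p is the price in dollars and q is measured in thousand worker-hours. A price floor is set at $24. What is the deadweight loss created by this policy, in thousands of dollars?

0

Rearranging supply gives qs = 4p - 55. Equilibrium: 352 - 7p = 4p - 55, so 407 = 11p and p* = 37, q* = 93.
Since 24 is below p* = 37, the floor does not bind and the free-market outcome prevails.
Since the control does not bind, no trades are prevented and deadweight loss is zero.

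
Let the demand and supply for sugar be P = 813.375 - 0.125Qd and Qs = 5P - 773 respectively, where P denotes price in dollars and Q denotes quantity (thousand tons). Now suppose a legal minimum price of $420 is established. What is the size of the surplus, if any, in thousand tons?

0

Rearranging demand gives Qd = 6507 - 8P. In a free market, 6507 - 8P = 5P - 773 gives the equilibrium P* = 560, Q* = 2027.
Since 420 is below P* = 560, the floor does not bind and the free-market outcome prevails.
Since the control does not bind, there is no surplus.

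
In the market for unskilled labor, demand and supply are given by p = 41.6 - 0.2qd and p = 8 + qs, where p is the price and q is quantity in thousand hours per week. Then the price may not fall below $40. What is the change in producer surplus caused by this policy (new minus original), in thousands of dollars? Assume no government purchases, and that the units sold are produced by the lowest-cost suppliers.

-168

Rearranging demand gives qd = 208 - 5p; rearranging supply gives qs = p - 8. Without the control the market clears where 208 - 5p = p - 8, i.e. p* = 36 and q* = 28.
The floor of 40 is above the equilibrium price 36, so it binds.
At p = 40: qd = 208 - 5·40 = 8 and qs = 40 - 8 = 32.
Producer surplus without the control is ½ · (36 - 8) · 28 = 392.
With the floor, 8 units are sold at 40. The supply price at q = 8 is 16, so PS = ½ · [(40 - 8) + (40 - 16)] · 8 = 224.
Change in producer surplus = 224 - 392 = -168.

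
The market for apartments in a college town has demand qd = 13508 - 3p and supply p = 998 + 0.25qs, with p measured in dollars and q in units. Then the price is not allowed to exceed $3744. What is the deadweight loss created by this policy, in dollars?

0

Rearranging supply gives qs = 4p - 3992. In a free market, 13508 - 3p = 4p - 3992 gives the equilibrium p* = 2500, q* = 6008.
The ceiling of 3744 is above the equilibrium price 2500, so it is not binding; the market clears at p* = 2500, q* = 6008.
Since the control does not bind, no trades are prevented and deadweight loss is zero.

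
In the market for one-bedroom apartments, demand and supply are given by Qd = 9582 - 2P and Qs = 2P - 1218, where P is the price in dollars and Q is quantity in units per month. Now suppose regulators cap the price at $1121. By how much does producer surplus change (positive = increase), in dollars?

Without the control the market clears where 9582 - 2P = 2P - 1218, i.e. P* = 2700 and Q* = 4182.
Because the ceiling (1121) lies below the market-clearing price, it is binding.
At P = 1121: Qd = 9582 - 2·1121 = 7340 and Qs = 2·1121 - 1218 = 1024.
Producer surplus without the control is ½ · (2700 - 609) · 4182 = 4372281.
With the ceiling, producers sell 1024 units at 1121, so PS = ½ · (1121 - 609) · 1024 = 262144.
Change in producer surplus = 262144 - 4372281 = -4110137.

-4110137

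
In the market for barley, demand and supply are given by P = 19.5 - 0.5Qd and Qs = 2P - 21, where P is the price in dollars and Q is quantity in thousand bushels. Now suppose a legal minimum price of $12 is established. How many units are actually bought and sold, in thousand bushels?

9

Rearranging demand gives Qd = 39 - 2P. In a free market, 39 - 2P = 2P - 21 gives the equilibrium P* = 15, Q* = 9.
Since 12 is below P* = 15, the floor does not bind and the free-market outcome prevails.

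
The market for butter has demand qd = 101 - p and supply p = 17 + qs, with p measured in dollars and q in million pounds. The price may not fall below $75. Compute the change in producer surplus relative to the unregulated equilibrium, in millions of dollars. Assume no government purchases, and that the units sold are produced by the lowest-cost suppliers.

Rearranging supply gives qs = p - 17. In a free market, 101 - p = p - 17 gives the equilibrium p* = 59, q* = 42.
The floor of 75 is above the equilibrium price 59, so it binds.
At p = 75: qd = 101 - 75 = 26 and qs = 75 - 17 = 58.
Producer surplus without the control is ½ · (59 - 17) · 42 = 882.
With the floor, 26 units are sold at 75. The supply price at q = 26 is 43, so PS = ½ · [(75 - 17) + (75 - 43)] · 26 = 1170.
Change in producer surplus = 1170 - 882 = 288.

288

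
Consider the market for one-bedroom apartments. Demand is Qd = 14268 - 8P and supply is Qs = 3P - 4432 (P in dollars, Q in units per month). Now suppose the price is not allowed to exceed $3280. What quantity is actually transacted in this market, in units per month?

Setting quantity demanded equal to quantity supplied, 14268 - 8P = 3P - 4432, gives P* = 1700 and Q* = 668.
Since 3280 is above P* = 1700, the ceiling does not bind and the free-market outcome prevails.

668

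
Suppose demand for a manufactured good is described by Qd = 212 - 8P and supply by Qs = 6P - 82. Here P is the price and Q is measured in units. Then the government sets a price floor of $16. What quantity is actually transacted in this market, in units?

44

Equilibrium: 212 - 8P = 6P - 82, so 294 = 14P and P* = 21, Q* = 44.
The floor of 16 is below the equilibrium price 21, so it is not binding; the market clears at P* = 21, Q* = 44.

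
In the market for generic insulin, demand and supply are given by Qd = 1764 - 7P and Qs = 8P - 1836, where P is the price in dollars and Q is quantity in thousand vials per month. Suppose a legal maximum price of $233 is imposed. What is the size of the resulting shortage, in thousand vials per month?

Setting quantity demanded equal to quantity supplied, 1764 - 7P = 8P - 1836, gives P* = 240 and Q* = 84.
The ceiling of 233 is below the equilibrium price 240, so it binds.
At P = 233: Qd = 1764 - 7·233 = 133 and Qs = 8·233 - 1836 = 28.
Shortage = Qd - Qs = 133 - 28 = 105.

105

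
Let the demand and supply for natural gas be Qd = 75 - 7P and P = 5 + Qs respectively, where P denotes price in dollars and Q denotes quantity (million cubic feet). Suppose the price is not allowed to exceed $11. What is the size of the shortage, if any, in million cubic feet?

Rearranging supply gives Qs = P - 5. Setting quantity demanded equal to quantity supplied, 75 - 7P = P - 5, gives P* = 10 and Q* = 5.
The ceiling of 11 is above the equilibrium price 10, so it is not binding; the market clears at P* = 10, Q* = 5.
Since the control does not bind, there is no shortage.

0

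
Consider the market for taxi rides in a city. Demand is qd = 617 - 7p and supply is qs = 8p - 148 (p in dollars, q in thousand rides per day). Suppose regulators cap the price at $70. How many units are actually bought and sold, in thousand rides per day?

Equilibrium: 617 - 7p = 8p - 148, so 765 = 15p and p* = 51, q* = 260.
The ceiling of 70 is above the equilibrium price 51, so it is not binding; the market clears at p* = 51, q* = 260.

260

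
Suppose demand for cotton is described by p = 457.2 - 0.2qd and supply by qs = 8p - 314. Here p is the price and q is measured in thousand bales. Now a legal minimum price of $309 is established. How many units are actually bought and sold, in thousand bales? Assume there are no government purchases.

Rearranging demand gives qd = 2286 - 5p. Equilibrium: 2286 - 5p = 8p - 314, so 2600 = 13p and p* = 200, q* = 1286.
Because the floor (309) lies above the market-clearing price, it is binding.
At p = 309: qd = 2286 - 5·309 = 741 and qs = 8·309 - 314 = 2158.
The quantity actually transacted is the short side, demand: 741.

741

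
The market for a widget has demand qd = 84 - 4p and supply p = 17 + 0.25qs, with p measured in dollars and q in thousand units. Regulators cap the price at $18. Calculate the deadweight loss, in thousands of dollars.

4

Rearranging supply gives qs = 4p - 68. Setting quantity demanded equal to quantity supplied, 84 - 4p = 4p - 68, gives p* = 19 and q* = 8.
Because the ceiling (18) lies below the market-clearing price, it is binding.
At p = 18: qd = 84 - 4·18 = 12 and qs = 4·18 - 68 = 4.
Quantity traded falls to 4. At q = 4 the demand price is (84 - 4)/4 = 20 and the supply price is (68 + 4)/4 = 18.
Deadweight loss = ½ · (20 - 18) · (8 - 4) = ½ · 2 · 4 = 4.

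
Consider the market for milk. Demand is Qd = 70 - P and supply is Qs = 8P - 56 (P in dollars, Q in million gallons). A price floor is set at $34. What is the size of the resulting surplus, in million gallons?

Equilibrium: 70 - P = 8P - 56, so 126 = 9P and P* = 14, Q* = 56.
Because the floor (34) lies above the market-clearing price, it is binding.
At P = 34: Qd = 70 - 34 = 36 and Qs = 8·34 - 56 = 216.
Surplus = Qs - Qd = 216 - 36 = 180.

180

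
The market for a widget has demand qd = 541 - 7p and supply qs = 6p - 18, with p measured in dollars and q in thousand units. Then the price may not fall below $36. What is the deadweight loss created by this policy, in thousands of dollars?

0

Without the control the market clears where 541 - 7p = 6p - 18, i.e. p* = 43 and q* = 240.
The floor of 36 is below the equilibrium price 43, so it is not binding; the market clears at p* = 43, q* = 240.
Since the control does not bind, no trades are prevented and deadweight loss is zero.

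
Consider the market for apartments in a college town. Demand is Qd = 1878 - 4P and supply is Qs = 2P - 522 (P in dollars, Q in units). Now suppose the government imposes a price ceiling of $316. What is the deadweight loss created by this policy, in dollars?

10584

Equilibrium: 1878 - 4P = 2P - 522, so 2400 = 6P and P* = 400, Q* = 278.
Since 316 < 400, the ceiling is binding.
At P = 316: Qd = 1878 - 4·316 = 614 and Qs = 2·316 - 522 = 110.
Quantity traded falls to 110. At Q = 110 the demand price is (1878 - 110)/4 = 442 and the supply price is (522 + 110)/2 = 316.
Deadweight loss = ½ · (442 - 316) · (278 - 110) = ½ · 126 · 168 = 10584.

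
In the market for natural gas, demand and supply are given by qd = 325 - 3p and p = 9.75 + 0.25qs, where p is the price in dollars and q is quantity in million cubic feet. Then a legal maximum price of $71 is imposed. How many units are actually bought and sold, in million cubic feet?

Rearranging supply gives qs = 4p - 39. Without the control the market clears where 325 - 3p = 4p - 39, i.e. p* = 52 and q* = 169.
The ceiling of 71 is above the equilibrium price 52, so it is not binding; the market clears at p* = 52, q* = 169.

169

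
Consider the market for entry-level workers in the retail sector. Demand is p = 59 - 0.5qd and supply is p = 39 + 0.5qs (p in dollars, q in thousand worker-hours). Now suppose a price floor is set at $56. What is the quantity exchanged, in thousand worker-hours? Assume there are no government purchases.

Rearranging demand gives qd = 118 - 2p; rearranging supply gives qs = 2p - 78. In a free market, 118 - 2p = 2p - 78 gives the equilibrium p* = 49, q* = 20.
Because the floor (56) lies above the market-clearing price, it is binding.
At p = 56: qd = 118 - 2·56 = 6 and qs = 2·56 - 78 = 34.
The quantity actually transacted is the short side, demand: 6.

6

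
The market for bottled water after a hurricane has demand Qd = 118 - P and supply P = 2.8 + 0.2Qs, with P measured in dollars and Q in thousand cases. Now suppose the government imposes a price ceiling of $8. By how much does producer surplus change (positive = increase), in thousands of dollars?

-854

Rearranging supply gives Qs = 5P - 14. Setting quantity demanded equal to quantity supplied, 118 - P = 5P - 14, gives P* = 22 and Q* = 96.
Since 8 < 22, the ceiling is binding.
At P = 8: Qd = 118 - 8 = 110 and Qs = 5·8 - 14 = 26.
Producer surplus without the control is ½ · (22 - 2.8) · 96 = 921.6.
With the ceiling, producers sell 26 units at 8, so PS = ½ · (8 - 2.8) · 26 = 67.6.
Change in producer surplus = 67.6 - 921.6 = -854.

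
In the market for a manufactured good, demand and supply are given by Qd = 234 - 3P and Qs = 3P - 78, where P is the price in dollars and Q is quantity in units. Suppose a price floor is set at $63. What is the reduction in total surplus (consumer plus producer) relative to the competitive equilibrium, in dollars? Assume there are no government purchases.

363

Setting quantity demanded equal to quantity supplied, 234 - 3P = 3P - 78, gives P* = 52 and Q* = 78.
Since 63 > 52, the floor is binding.
At P = 63: Qd = 234 - 3·63 = 45 and Qs = 3·63 - 78 = 111.
Quantity traded falls to 45. At Q = 45 the demand price is (234 - 45)/3 = 63 and the supply price is (78 + 45)/3 = 41.
Deadweight loss = ½ · (63 - 41) · (78 - 45) = ½ · 22 · 33 = 363.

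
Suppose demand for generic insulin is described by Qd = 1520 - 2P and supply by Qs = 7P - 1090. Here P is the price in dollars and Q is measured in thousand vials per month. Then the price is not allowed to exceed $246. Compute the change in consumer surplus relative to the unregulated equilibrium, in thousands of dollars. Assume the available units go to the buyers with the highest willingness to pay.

4092

Equilibrium: 1520 - 2P = 7P - 1090, so 2610 = 9P and P* = 290, Q* = 940.
Since 246 < 290, the ceiling is binding.
At P = 246: Qd = 1520 - 2·246 = 1028 and Qs = 7·246 - 1090 = 632.
Consumer surplus without the control is ½ · (760 - 290) · 940 = 220900.
With the ceiling, 632 units are sold at 246 (assume they go to the highest-value buyers). The demand price at Q = 632 is 444, so CS = ½ · [(760 - 246) + (444 - 246)] · 632 = 224992.
Change in consumer surplus = 224992 - 220900 = 4092.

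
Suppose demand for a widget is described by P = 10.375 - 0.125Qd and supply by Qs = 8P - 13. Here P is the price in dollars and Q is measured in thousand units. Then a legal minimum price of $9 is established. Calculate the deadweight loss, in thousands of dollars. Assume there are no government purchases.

72

Rearranging demand gives Qd = 83 - 8P. Setting quantity demanded equal to quantity supplied, 83 - 8P = 8P - 13, gives P* = 6 and Q* = 35.
Because the floor (9) lies above the market-clearing price, it is binding.
At P = 9: Qd = 83 - 8·9 = 11 and Qs = 8·9 - 13 = 59.
Quantity traded falls to 11. At Q = 11 the demand price is (83 - 11)/8 = 9 and the supply price is (13 + 11)/8 = 3.
Deadweight loss = ½ · (9 - 3) · (35 - 11) = ½ · 6 · 24 = 72.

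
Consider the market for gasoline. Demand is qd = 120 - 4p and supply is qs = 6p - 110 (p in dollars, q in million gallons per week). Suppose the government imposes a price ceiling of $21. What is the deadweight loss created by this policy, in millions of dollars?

30

Equilibrium: 120 - 4p = 6p - 110, so 230 = 10p and p* = 23, q* = 28.
Since 21 < 23, the ceiling is binding.
At p = 21: qd = 120 - 4·21 = 36 and qs = 6·21 - 110 = 16.
Quantity traded falls to 16. At q = 16 the demand price is (120 - 16)/4 = 26 and the supply price is (110 + 16)/6 = 21.
Deadweight loss = ½ · (26 - 21) · (28 - 16) = ½ · 5 · 12 = 30.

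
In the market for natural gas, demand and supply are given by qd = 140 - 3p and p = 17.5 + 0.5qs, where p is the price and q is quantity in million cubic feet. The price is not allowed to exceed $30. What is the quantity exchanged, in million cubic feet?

Rearranging supply gives qs = 2p - 35. Equilibrium: 140 - 3p = 2p - 35, so 175 = 5p and p* = 35, q* = 35.
Since 30 < 35, the ceiling is binding.
At p = 30: qd = 140 - 3·30 = 50 and qs = 2·30 - 35 = 25.
The quantity actually transacted is the short side, supply: 25.

25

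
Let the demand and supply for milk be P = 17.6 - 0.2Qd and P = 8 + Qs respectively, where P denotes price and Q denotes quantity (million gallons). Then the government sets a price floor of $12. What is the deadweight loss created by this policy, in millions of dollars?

0

Rearranging demand gives Qd = 88 - 5P; rearranging supply gives Qs = P - 8. Equilibrium: 88 - 5P = P - 8, so 96 = 6P and P* = 16, Q* = 8.
Since 12 is below P* = 16, the floor does not bind and the free-market outcome prevails.
Since the control does not bind, no trades are prevented and deadweight loss is zero.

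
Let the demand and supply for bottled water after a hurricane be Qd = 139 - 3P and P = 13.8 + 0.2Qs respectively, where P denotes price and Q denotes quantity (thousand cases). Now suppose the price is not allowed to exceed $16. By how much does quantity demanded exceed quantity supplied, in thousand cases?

Rearranging supply gives Qs = 5P - 69. Without the control the market clears where 139 - 3P = 5P - 69, i.e. P* = 26 and Q* = 61.
Since 16 < 26, the ceiling is binding.
At P = 16: Qd = 139 - 3·16 = 91 and Qs = 5·16 - 69 = 11.
Shortage = Qd - Qs = 91 - 11 = 80.

80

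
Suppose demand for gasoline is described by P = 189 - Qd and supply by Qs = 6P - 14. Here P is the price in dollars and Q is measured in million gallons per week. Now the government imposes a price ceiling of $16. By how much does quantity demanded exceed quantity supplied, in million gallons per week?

91

Rearranging demand gives Qd = 189 - P. Setting quantity demanded equal to quantity supplied, 189 - P = 6P - 14, gives P* = 29 and Q* = 160.
The ceiling of 16 is below the equilibrium price 29, so it binds.
At P = 16: Qd = 189 - 16 = 173 and Qs = 6·16 - 14 = 82.
Shortage = Qd - Qs = 173 - 82 = 91.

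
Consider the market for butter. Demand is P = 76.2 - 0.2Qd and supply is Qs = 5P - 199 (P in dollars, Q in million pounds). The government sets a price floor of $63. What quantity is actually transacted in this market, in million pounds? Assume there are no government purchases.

66

Rearranging demand gives Qd = 381 - 5P. Equilibrium: 381 - 5P = 5P - 199, so 580 = 10P and P* = 58, Q* = 91.
Since 63 > 58, the floor is binding.
At P = 63: Qd = 381 - 5·63 = 66 and Qs = 5·63 - 199 = 116.
The quantity actually transacted is the short side, demand: 66.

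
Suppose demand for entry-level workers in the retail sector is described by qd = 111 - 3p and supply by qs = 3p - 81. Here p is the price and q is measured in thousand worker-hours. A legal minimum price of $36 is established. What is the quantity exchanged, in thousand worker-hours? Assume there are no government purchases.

3

Setting quantity demanded equal to quantity supplied, 111 - 3p = 3p - 81, gives p* = 32 and q* = 15.
The floor of 36 is above the equilibrium price 32, so it binds.
At p = 36: qd = 111 - 3·36 = 3 and qs = 3·36 - 81 = 27.
The quantity actually transacted is the short side, demand: 3.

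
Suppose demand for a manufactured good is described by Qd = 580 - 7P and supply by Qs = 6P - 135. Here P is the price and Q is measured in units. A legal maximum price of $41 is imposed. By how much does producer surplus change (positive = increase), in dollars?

-2142

Without the control the market clears where 580 - 7P = 6P - 135, i.e. P* = 55 and Q* = 195.
Since 41 < 55, the ceiling is binding.
At P = 41: Qd = 580 - 7·41 = 293 and Qs = 6·41 - 135 = 111.
Producer surplus without the control is ½ · (55 - 22.5) · 195 = 3168.75.
With the ceiling, producers sell 111 units at 41, so PS = ½ · (41 - 22.5) · 111 = 1026.75.
Change in producer surplus = 1026.75 - 3168.75 = -2142.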